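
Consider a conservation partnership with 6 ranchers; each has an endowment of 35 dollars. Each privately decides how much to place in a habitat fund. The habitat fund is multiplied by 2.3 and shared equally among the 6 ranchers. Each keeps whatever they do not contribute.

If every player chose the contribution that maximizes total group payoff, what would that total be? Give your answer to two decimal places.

483.00 dollars

Each contributed unit returns 2.300 to the group as a whole (0.3833 to each of 6 players), which exceeds 1, so the social optimum is full contribution: group total = 2.300 × 210 = 483.00.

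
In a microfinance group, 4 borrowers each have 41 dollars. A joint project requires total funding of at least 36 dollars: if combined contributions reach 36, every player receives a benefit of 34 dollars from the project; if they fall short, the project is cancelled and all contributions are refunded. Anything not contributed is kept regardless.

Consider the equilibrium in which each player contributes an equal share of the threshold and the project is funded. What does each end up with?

66 dollars

Equal share of the threshold: 36/4 = 9.
At this profile no one gains by cutting their contribution: any cut drops the total below 36, the project is cancelled, contributions are refunded, and the deviator ends with 41, which is less than 41 − 9 + 34 = 66. Contributing more than 9 just wastes the excess. So contributing exactly 9 is a best response.
Each player's payoff: 41 − 9 + 34 = 66.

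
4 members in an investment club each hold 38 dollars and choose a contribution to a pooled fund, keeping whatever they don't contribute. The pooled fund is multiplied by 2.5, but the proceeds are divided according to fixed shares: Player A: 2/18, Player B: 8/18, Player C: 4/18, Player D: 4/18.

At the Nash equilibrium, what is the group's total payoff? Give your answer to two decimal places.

Each unit j contributes comes back to j as 2.5 × (j's share), so j prefers to contribute only if that share exceeds 1/2.5 = 0.4000; otherwise keeping the unit dominates.
The only share above 0.4000 is Player B's 8/18, contributing 38; the remaining 3 contribute 0. Total contributed: 38.
The pooled fund pays out 2.5 × 38 = 95.00 in total (split across the unequal shares, but the aggregate is all that matters for the group sum).
The 3 free-riders keep 38 each, adding 114. Group total = 114 + 95.00 = 209.00.

209.00 dollars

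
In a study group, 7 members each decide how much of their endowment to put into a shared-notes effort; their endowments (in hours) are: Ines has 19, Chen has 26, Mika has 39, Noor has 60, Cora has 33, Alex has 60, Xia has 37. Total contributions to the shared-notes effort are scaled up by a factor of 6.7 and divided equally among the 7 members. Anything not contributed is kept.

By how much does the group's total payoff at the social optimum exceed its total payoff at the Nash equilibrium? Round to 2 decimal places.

The private return per contributed unit is 6.7/7 = 0.9571 < 1 for every player regardless of endowment, so the Nash equilibrium is zero contribution and the group total is Σ E_j = 19 + 26 + 39 + 60 + 33 + 60 + 37 = 274.
Each contributed unit returns 6.700 to the group, so the social optimum is full contribution by everyone: group total = 6.700 × 274 = 1835.80.
Efficiency loss = (6.700 − 1) × 274 = 1561.80.

1561.80 hours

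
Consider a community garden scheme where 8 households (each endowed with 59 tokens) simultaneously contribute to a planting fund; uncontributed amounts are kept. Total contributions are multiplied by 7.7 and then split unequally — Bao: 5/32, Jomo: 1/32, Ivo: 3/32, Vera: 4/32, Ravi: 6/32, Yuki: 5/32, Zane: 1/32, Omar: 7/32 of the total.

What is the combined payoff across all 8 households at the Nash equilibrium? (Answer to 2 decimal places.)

A player with share s gets back 7.7·s per unit contributed, so full contribution is dominant for anyone with s > 1/7.7 = 0.1299 and zero contribution is dominant for anyone below.
Bao, Ravi, Yuki and Omar are above the threshold, contributing 59 each; the remaining 4 contribute 0. Total contributed: 236.
The planting fund pays out 7.7 × 236 = 1817.20 in total (split across the unequal shares, but the aggregate is all that matters for the group sum).
The 4 free-riders keep 59 each, adding 236. Group total = 236 + 1817.20 = 2053.20.

2053.20 tokens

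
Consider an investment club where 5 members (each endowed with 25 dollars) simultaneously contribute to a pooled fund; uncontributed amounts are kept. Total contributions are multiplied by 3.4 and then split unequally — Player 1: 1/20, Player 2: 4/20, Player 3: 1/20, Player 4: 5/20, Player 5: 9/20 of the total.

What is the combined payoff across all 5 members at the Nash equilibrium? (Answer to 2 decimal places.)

Each unit j contributes comes back to j as 3.4 × (j's share), so j prefers to contribute only if that share exceeds 1/3.4 = 0.2941; otherwise keeping the unit dominates.
The only share above 0.2941 is Player 5's 9/20, contributing 25; the remaining 4 contribute 0. Total contributed: 25.
The pooled fund pays out 3.4 × 25 = 85.00 in total (split across the unequal shares, but the aggregate is all that matters for the group sum).
The 4 free-riders keep 25 each, adding 100. Group total = 100 + 85.00 = 185.00.

185.00 dollars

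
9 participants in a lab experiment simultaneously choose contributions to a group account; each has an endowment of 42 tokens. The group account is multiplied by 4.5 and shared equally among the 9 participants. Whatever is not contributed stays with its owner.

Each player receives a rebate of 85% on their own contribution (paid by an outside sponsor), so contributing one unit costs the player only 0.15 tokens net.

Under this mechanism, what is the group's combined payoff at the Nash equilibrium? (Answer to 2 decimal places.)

2022.30 tokens

The effective private return per unit is now (4.5/9) / 0.15 = 3.3333 > 1, so every player's dominant strategy flips to full contribution.
So the Nash equilibrium is full contribution by all 9; the group earns 9 × (42 × 0.85 + 4.5 × 42) = 2022.30.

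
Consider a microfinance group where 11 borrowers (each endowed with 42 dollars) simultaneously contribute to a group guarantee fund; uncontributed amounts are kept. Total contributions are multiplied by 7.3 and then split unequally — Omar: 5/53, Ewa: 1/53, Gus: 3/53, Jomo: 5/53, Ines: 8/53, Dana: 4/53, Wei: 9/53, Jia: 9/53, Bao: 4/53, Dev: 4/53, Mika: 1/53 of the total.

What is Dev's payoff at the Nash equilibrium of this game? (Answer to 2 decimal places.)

111.42 dollars

Player j's private return per contributed unit is 7.3 × (j's share). Contributing is weakly dominant for j when that share is at least 1/7.3 = 0.1370, and contributing 0 is dominant otherwise.
Ines, Wei and Jia are above the threshold, contributing 42 each; the remaining 8 contribute 0. Total contributed: 126.
Dev keeps 42 and receives 7.3 × 126 × 4/53 = 69.42 from the group guarantee fund, for a payoff of 111.42.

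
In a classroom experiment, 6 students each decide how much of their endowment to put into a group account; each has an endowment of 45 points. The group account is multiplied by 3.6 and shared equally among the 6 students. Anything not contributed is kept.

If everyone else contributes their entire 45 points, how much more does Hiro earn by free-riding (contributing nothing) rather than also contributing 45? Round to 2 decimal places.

18.00 points

Switching from a contribution of 45 to 0 lets Hiro keep an extra 45 points, but lowers the group account by 45, which costs Hiro their own share of that drop: 3.6/6 × 45 = 27.00.
Net gain = 45 − 27.00 = 18.00. The private return per contributed unit (0.6000) is below 1, so free-riding is indeed the best response regardless of what the others do.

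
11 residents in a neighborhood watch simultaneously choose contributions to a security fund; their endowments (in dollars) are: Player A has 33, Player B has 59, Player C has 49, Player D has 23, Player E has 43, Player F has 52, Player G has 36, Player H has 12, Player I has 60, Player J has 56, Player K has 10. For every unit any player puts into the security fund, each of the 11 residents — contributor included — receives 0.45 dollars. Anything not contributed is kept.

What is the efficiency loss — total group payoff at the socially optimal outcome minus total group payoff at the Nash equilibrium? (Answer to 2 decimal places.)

The private return per contributed unit is 0.45 < 1 for everyone, so the Nash equilibrium is zero contribution and the group total is Σ E_j = 33 + 59 + 49 + 23 + 43 + 52 + 36 + 12 + 60 + 56 + 10 = 433.
Each contributed unit returns 4.950 to the group, so the social optimum is full contribution by everyone: group total = 4.950 × 433 = 2143.35.
Efficiency loss = (4.950 − 1) × 433 = 1710.35.

1710.35 dollars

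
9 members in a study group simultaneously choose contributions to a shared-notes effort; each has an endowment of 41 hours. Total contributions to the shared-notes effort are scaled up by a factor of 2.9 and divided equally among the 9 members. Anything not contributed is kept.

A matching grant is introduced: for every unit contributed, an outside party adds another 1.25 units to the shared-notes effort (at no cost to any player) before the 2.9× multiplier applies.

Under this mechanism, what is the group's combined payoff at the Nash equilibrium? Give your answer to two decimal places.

Even with the mechanism, each unit contributed returns only 2.9 × 2.25 / 9 = 0.7250 per unit of net cost, so contributing nothing is still dominant.
Everyone keeps their endowment and the group total is 9 × 41 = 369.

369.00 hours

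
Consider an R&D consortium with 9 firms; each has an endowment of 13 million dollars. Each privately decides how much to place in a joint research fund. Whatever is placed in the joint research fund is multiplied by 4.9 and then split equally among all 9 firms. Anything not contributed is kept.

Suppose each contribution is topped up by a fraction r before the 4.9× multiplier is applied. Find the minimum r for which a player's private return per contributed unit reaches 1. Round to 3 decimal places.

With matching at rate r, one contributed unit becomes (1 + r) in the joint research fund and returns 4.9 × (1 + r) / 9 to the contributor.
Setting this equal to 1: 1 + r = 9/4.9 = 1.8367.
So the minimum matching rate is r = 1.8367 − 1 = 0.837.

0.837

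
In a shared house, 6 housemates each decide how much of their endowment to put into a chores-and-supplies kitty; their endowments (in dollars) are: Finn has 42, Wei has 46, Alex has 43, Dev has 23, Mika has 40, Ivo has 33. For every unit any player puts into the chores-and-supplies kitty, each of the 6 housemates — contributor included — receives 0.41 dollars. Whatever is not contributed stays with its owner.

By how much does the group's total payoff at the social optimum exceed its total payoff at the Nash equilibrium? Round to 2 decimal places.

The private return per contributed unit is 0.41 < 1 for everyone, so the Nash equilibrium is zero contribution and the group total is Σ E_j = 42 + 46 + 43 + 23 + 40 + 33 = 227.
Each contributed unit returns 2.460 to the group, so the social optimum is full contribution by everyone: group total = 2.460 × 227 = 558.42.
Efficiency loss = (2.460 − 1) × 227 = 331.42.

331.42 dollars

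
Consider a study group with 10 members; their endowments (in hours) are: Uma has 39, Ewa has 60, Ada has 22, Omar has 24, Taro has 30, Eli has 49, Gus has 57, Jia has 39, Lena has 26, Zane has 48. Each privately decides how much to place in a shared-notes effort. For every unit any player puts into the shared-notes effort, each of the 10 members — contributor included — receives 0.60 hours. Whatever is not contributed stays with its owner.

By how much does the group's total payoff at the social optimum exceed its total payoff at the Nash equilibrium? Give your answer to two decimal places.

1970.00 hours

The private return per contributed unit is 0.60 < 1 for everyone, so the Nash equilibrium is zero contribution and the group total is Σ E_j = 39 + 60 + 22 + 24 + 30 + 49 + 57 + 39 + 26 + 48 = 394.
Each contributed unit returns 6.000 to the group, so the social optimum is full contribution by everyone: group total = 6.000 × 394 = 2364.00.
Efficiency loss = (6.000 − 1) × 394 = 1970.00.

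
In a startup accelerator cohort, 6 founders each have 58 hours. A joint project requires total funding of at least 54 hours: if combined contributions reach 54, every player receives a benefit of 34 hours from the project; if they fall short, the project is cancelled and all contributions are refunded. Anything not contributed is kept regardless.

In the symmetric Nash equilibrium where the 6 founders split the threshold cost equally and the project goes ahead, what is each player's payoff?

Equal share of the threshold: 54/6 = 9.
At this profile no one gains by cutting their contribution: any cut drops the total below 54, the project is cancelled, contributions are refunded, and the deviator ends with 58, which is less than 58 − 9 + 34 = 83. Contributing more than 9 just wastes the excess. So contributing exactly 9 is a best response.
Each player's payoff: 58 − 9 + 34 = 83.

83 hours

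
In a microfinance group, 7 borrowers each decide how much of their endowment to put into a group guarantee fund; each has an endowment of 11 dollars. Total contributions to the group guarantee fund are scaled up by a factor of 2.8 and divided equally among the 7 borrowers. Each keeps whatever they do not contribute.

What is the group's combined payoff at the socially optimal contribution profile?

Each contributed unit returns 2.800 to the group as a whole (0.4000 to each of 7 players), which exceeds 1, so the social optimum is full contribution: group total = 2.800 × 77 = 215.60.

215.60 dollars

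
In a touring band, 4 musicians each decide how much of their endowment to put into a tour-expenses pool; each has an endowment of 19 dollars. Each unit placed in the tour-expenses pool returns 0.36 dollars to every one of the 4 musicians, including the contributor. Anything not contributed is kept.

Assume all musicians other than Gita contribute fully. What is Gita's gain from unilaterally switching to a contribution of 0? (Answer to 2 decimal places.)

Switching from a contribution of 19 to 0 lets Gita keep an extra 19 dollars, but lowers the tour-expenses pool by 19, which costs Gita their own share of that drop: 0.36 × 19 = 6.84.
Net gain = 19 − 6.84 = 12.16. The private return per contributed unit (0.36) is below 1, so free-riding is indeed the best response regardless of what the others do.

12.16 dollars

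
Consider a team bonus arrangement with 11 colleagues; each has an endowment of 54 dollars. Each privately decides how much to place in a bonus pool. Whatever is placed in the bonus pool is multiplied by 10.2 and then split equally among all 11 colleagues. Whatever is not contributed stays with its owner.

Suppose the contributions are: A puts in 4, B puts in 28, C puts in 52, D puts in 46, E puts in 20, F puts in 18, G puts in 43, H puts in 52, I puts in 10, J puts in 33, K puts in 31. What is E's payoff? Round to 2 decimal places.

Total contributed: 4 + 28 + 52 + 46 + 20 + 18 + 43 + 52 + 10 + 33 + 31 = 337.
Each receives 10.2 × 337 / 11 = 312.49 from the bonus pool.
E keeps 54 − 20 = 34, so E's payoff is 34 + 312.49 = 346.49.

346.49 dollars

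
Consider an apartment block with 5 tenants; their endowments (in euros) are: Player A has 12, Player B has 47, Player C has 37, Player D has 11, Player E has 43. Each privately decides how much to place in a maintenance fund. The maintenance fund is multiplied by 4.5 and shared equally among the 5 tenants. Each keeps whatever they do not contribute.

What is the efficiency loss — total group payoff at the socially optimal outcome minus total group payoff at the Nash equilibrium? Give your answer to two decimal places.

525.00 euros

The private return per contributed unit is 4.5/5 = 0.9000 < 1 for every player regardless of endowment, so the Nash equilibrium is zero contribution and the group total is Σ E_j = 12 + 47 + 37 + 11 + 43 = 150.
Each contributed unit returns 4.500 to the group, so the social optimum is full contribution by everyone: group total = 4.500 × 150 = 675.00.
Efficiency loss = (4.500 − 1) × 150 = 525.00.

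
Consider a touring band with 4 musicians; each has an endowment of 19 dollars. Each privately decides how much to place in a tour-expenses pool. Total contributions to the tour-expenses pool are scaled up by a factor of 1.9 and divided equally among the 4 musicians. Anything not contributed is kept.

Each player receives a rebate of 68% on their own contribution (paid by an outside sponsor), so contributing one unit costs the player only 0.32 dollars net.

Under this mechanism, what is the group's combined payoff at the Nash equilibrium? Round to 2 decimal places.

196.08 dollars

The effective private return per unit is now (1.9/4) / 0.32 = 1.4844 > 1, so every player's dominant strategy flips to full contribution.
So the Nash equilibrium is full contribution by all 4; the group earns 4 × (19 × 0.68 + 1.9 × 19) = 196.08.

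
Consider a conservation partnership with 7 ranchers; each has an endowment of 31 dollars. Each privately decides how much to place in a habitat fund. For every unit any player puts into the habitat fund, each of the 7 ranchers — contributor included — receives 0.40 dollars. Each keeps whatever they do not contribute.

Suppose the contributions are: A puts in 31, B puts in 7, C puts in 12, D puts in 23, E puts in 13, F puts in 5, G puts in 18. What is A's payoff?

Total contributed: 31 + 7 + 12 + 23 + 13 + 5 + 18 = 109.
Each receives 0.40 × 109 = 43.60 from the habitat fund.
A keeps 31 − 31 = 0, so A's payoff is 0 + 43.60 = 43.60.

43.60 dollars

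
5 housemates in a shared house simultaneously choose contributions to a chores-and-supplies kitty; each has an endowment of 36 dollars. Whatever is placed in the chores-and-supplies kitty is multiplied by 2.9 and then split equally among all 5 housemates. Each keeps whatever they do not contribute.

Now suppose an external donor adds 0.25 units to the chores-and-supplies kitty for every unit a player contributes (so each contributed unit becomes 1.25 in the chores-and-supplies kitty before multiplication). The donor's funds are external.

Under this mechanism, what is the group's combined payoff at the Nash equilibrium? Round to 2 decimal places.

With the mechanism, a contributed unit returns 2.9 × 1.25 / 5 = 0.7250 per unit of net cost — still below 1 — so contributing 0 remains dominant for every player.
At the Nash equilibrium no one contributes; group total payoff = 5 × 36 = 180.

180.00 dollars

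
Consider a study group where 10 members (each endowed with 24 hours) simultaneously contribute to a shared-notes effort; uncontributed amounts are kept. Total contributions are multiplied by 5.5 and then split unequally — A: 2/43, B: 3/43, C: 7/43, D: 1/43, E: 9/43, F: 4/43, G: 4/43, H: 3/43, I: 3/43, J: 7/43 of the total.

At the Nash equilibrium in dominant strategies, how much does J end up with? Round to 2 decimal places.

A player with share s gets back 5.5·s per unit contributed, so full contribution is dominant for anyone with s > 1/5.5 = 0.1818 and zero contribution is dominant for anyone below.
Only E (9/43) clears that bar, contributing 24; the remaining 9 contribute 0. Total contributed: 24.
J keeps 24 and receives 5.5 × 24 × 7/43 = 21.49 from the shared-notes effort, for a payoff of 45.49.

45.49 hours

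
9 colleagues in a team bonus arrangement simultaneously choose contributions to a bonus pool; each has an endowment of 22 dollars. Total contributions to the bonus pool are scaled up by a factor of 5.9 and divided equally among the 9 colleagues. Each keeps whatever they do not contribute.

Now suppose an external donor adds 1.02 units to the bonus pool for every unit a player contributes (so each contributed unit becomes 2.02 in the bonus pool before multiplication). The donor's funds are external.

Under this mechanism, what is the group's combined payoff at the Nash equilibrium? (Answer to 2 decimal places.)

Under the mechanism each unit contributed yields 5.9 × 2.02 / 9 = 1.3242 back to its contributor per unit of net cost, which exceeds 1, making full contribution the dominant choice for everyone.
At the Nash equilibrium everyone contributes 22. Group total payoff = 5.9 × 2.02 × 198 = 2359.76.

2359.76 dollars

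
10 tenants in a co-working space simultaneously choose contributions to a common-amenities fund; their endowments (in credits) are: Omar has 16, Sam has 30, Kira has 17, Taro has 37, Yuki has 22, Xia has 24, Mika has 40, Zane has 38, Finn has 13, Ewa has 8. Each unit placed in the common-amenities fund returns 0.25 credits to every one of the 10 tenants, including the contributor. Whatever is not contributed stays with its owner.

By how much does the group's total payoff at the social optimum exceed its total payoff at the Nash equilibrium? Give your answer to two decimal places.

The private return per contributed unit is 0.25 < 1 for everyone, so the Nash equilibrium is zero contribution and the group total is Σ E_j = 16 + 30 + 17 + 37 + 22 + 24 + 40 + 38 + 13 + 8 = 245.
Each contributed unit returns 2.500 to the group, so the social optimum is full contribution by everyone: group total = 2.500 × 245 = 612.50.
Efficiency loss = (2.500 − 1) × 245 = 367.50.

367.50 credits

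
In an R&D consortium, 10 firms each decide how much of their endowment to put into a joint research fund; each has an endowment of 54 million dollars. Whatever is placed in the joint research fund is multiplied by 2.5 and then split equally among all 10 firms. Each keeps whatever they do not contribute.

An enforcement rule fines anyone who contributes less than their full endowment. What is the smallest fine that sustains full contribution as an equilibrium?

40.50 million dollars

Given the others contribute fully, the best deviation is to contribute 0 (any partial contribution still incurs the fine and gives up units whose private return 0.2500 is below 1).
Deviating from 54 to 0 saves 54 million dollars but forfeits the deviator's share of the drop in the joint research fund: 2.5/10 × 54 = 13.50.
So the deviation gain is 54 − 13.50 = 40.50, and the fine must be at least 40.50 million dollars to wipe it out.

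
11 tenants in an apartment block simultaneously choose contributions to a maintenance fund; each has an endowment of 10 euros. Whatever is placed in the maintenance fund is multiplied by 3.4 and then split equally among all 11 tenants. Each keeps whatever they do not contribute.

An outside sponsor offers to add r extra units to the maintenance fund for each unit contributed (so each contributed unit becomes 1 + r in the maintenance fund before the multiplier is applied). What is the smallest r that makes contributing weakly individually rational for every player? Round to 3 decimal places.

With matching at rate r, one contributed unit becomes (1 + r) in the maintenance fund and returns 3.4 × (1 + r) / 11 to the contributor.
Setting this equal to 1: 1 + r = 11/3.4 = 3.2353.
So the minimum matching rate is r = 3.2353 − 1 = 2.235.

2.235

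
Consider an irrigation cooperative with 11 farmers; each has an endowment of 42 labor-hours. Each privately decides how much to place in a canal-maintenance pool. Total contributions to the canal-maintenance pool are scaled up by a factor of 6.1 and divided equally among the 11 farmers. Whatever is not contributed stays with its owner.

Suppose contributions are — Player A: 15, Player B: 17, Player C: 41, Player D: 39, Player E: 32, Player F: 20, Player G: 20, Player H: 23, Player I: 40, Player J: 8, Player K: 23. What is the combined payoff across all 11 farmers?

1879.80 labor-hours

Total contributed: 15 + 17 + 41 + 39 + 32 + 20 + 20 + 23 + 40 + 8 + 23 = 278; total kept: 11 × 42 − 278 = 184.
The canal-maintenance pool pays out 6.1 × 278 = 1695.80 in aggregate.
Group total = 184 + 1695.80 = 1879.80.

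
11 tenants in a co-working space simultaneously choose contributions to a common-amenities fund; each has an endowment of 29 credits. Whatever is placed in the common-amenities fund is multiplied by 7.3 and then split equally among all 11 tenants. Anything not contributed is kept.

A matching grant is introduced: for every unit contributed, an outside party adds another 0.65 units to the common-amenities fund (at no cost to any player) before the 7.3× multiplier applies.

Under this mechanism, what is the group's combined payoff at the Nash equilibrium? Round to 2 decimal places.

3842.36 credits

The effective private return per unit is now 7.3 × 1.65 / 11 = 1.0950 > 1, so every player's dominant strategy flips to full contribution.
At the Nash equilibrium everyone contributes 29. Group total payoff = 7.3 × 1.65 × 319 = 3842.36.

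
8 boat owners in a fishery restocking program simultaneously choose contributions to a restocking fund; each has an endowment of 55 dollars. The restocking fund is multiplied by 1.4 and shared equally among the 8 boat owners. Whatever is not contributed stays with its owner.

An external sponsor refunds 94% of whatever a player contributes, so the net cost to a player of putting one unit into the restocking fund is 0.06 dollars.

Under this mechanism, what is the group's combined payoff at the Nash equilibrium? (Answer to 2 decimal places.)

The effective private return per unit is now (1.4/8) / 0.06 = 2.9167 > 1, so every player's dominant strategy flips to full contribution.
So the Nash equilibrium is full contribution by all 8; the group earns 8 × (55 × 0.94 + 1.4 × 55) = 1029.60.

1029.60 dollars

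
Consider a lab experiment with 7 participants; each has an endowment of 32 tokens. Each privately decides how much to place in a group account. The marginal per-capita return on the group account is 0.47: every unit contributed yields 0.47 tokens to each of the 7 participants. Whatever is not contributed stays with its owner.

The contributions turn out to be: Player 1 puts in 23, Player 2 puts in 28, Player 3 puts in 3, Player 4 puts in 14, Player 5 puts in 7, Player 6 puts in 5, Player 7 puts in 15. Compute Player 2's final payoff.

48.65 tokens

Total contributed: 23 + 28 + 3 + 14 + 7 + 5 + 15 = 95.
Each receives 0.47 × 95 = 44.65 from the group account.
Player 2 keeps 32 − 28 = 4, so Player 2's payoff is 4 + 44.65 = 48.65.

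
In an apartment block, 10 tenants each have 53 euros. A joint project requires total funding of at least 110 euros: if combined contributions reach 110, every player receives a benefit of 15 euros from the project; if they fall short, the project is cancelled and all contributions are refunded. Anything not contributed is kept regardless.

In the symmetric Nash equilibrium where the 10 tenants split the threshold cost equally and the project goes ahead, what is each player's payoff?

Equal share of the threshold: 110/10 = 11.
At this profile no one gains by cutting their contribution: any cut drops the total below 110, the project is cancelled, contributions are refunded, and the deviator ends with 53, which is less than 53 − 11 + 15 = 57. Contributing more than 11 just wastes the excess. So contributing exactly 11 is a best response.
Each player's payoff: 53 − 11 + 15 = 57.

57 euros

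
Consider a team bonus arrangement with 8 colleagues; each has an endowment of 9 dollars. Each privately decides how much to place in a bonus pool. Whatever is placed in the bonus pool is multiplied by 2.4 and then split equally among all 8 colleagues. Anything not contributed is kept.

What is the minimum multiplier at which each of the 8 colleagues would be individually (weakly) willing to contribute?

8

A contributed unit returns (multiplier)/8 to its contributor.
This reaches 1 exactly when the multiplier is 8.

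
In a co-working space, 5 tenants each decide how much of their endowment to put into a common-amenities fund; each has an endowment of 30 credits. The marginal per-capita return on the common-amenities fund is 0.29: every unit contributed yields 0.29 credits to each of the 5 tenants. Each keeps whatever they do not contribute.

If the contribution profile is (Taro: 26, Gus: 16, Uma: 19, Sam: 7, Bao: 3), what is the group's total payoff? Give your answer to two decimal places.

Total contributed: 26 + 16 + 19 + 7 + 3 = 71; total kept: 5 × 30 − 71 = 79.
The common-amenities fund pays out 0.29 × 5 × 71 = 102.95 in aggregate.
Group total = 79 + 102.95 = 181.95.

181.95 credits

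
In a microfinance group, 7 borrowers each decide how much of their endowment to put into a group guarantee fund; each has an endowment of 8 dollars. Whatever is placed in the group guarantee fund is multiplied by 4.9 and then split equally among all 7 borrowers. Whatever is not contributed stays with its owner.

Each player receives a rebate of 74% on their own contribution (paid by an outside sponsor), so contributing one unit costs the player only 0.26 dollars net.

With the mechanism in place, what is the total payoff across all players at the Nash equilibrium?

315.84 dollars

The effective private return per unit is now (4.9/7) / 0.26 = 2.6923 > 1, so every player's dominant strategy flips to full contribution.
So the Nash equilibrium is full contribution by all 7; the group earns 7 × (8 × 0.74 + 4.9 × 8) = 315.84.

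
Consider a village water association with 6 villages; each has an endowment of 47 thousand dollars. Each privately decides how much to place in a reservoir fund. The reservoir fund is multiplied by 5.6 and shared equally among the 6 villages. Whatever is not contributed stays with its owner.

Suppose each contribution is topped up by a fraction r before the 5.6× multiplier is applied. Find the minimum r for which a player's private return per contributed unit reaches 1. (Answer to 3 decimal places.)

With matching at rate r, one contributed unit becomes (1 + r) in the reservoir fund and returns 5.6 × (1 + r) / 6 to the contributor.
Setting this equal to 1: 1 + r = 6/5.6 = 1.0714.
So the minimum matching rate is r = 1.0714 − 1 = 0.071.

0.071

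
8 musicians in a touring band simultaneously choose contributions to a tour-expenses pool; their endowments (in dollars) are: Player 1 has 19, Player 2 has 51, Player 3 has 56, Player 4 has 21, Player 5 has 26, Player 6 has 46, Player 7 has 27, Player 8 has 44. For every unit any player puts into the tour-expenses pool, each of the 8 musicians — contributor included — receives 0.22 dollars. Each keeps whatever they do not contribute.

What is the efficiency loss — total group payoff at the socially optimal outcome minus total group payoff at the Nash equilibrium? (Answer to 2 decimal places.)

220.40 dollars

The private return per contributed unit is 0.22 < 1 for everyone, so the Nash equilibrium is zero contribution and the group total is Σ E_j = 19 + 51 + 56 + 21 + 26 + 46 + 27 + 44 = 290.
Each contributed unit returns 1.760 to the group, so the social optimum is full contribution by everyone: group total = 1.760 × 290 = 510.40.
Efficiency loss = (1.760 − 1) × 290 = 220.40.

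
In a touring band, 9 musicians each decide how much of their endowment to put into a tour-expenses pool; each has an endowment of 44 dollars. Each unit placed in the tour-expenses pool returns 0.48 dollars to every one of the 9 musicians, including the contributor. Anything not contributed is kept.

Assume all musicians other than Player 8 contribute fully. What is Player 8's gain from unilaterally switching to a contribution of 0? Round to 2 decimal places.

22.88 dollars

Switching from a contribution of 44 to 0 lets Player 8 keep an extra 44 dollars, but lowers the tour-expenses pool by 44, which costs Player 8 their own share of that drop: 0.48 × 44 = 21.12.
Net gain = 44 − 21.12 = 22.88. The private return per contributed unit (0.48) is below 1, so free-riding is indeed the best response regardless of what the others do.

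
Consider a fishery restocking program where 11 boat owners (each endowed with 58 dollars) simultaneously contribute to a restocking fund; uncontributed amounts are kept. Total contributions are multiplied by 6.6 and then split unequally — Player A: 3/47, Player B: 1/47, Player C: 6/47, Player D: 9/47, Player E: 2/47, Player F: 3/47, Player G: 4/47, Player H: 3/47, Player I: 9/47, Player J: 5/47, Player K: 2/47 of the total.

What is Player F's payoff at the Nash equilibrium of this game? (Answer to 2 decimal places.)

106.87 dollars

Player j's private return per contributed unit is 6.6 × (j's share). Contributing is weakly dominant for j when that share is at least 1/6.6 = 0.1515, and contributing 0 is dominant otherwise.
Player D and Player I are above the threshold, contributing 58 each; the remaining 9 contribute 0. Total contributed: 116.
Player F keeps 58 and receives 6.6 × 116 × 3/47 = 48.87 from the restocking fund, for a payoff of 106.87.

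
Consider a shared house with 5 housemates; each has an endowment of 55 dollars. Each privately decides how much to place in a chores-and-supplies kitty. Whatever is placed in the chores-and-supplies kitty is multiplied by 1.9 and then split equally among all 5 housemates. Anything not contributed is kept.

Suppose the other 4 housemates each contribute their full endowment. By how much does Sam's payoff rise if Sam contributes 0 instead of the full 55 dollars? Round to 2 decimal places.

34.10 dollars

Switching from a contribution of 55 to 0 lets Sam keep an extra 55 dollars, but lowers the chores-and-supplies kitty by 55, which costs Sam their own share of that drop: 1.9/5 × 55 = 20.90.
Net gain = 55 − 20.90 = 34.10. The private return per contributed unit (0.3800) is below 1, so free-riding is indeed the best response regardless of what the others do.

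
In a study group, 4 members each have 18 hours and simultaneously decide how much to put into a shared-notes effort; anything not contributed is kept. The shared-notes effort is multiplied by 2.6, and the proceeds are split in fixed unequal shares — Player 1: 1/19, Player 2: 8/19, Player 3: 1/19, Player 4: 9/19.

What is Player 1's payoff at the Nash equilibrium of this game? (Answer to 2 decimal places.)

Each unit j contributes comes back to j as 2.6 × (j's share), so j prefers to contribute only if that share exceeds 1/2.6 = 0.3846; otherwise keeping the unit dominates.
Player 2 and Player 4 are above the threshold, contributing 18 each; the remaining 2 contribute 0. Total contributed: 36.
Player 1 keeps 18 and receives 2.6 × 36 × 1/19 = 4.93 from the shared-notes effort, for a payoff of 22.93.

22.93 hours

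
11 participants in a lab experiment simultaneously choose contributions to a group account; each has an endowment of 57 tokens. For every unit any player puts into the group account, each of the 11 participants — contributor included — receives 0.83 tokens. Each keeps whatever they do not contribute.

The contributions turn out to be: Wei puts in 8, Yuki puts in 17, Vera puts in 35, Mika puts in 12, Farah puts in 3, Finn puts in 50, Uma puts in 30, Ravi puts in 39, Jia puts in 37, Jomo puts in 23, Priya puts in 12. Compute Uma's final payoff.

Total contributed: 8 + 17 + 35 + 12 + 3 + 50 + 30 + 39 + 37 + 23 + 12 = 266.
Each receives 0.83 × 266 = 220.78 from the group account.
Uma keeps 57 − 30 = 27, so Uma's payoff is 27 + 220.78 = 247.78.

247.78 tokens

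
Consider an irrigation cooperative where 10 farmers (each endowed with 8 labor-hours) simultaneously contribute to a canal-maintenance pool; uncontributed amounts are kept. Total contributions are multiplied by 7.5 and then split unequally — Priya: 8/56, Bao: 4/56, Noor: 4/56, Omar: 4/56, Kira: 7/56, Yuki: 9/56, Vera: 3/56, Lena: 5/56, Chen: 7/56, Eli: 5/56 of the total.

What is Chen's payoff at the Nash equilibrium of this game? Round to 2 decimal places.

23.00 labor-hours

Each unit j contributes comes back to j as 7.5 × (j's share), so j prefers to contribute only if that share exceeds 1/7.5 = 0.1333; otherwise keeping the unit dominates.
Priya and Yuki are above the threshold, contributing 8 each; the remaining 8 contribute 0. Total contributed: 16.
Chen keeps 8 and receives 7.5 × 16 × 7/56 = 15.00 from the canal-maintenance pool, for a payoff of 23.00.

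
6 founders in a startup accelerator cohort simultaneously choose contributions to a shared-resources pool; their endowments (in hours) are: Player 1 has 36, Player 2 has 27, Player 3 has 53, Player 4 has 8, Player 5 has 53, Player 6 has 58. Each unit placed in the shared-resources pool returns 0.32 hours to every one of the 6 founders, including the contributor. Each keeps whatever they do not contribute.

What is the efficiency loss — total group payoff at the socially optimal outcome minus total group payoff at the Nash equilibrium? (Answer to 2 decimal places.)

The private return per contributed unit is 0.32 < 1 for everyone, so the Nash equilibrium is zero contribution and the group total is Σ E_j = 36 + 27 + 53 + 8 + 53 + 58 = 235.
Each contributed unit returns 1.920 to the group, so the social optimum is full contribution by everyone: group total = 1.920 × 235 = 451.20.
Efficiency loss = (1.920 − 1) × 235 = 216.20.

216.20 hours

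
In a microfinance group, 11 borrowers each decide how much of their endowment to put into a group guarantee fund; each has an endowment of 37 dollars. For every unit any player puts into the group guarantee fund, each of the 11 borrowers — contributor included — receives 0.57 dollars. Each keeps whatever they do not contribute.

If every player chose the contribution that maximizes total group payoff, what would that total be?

Each contributed unit returns 6.270 to the group as a whole (0.57 to each of 11 players), which exceeds 1, so the social optimum is full contribution: group total = 6.270 × 407 = 2551.89.

2551.89 dollars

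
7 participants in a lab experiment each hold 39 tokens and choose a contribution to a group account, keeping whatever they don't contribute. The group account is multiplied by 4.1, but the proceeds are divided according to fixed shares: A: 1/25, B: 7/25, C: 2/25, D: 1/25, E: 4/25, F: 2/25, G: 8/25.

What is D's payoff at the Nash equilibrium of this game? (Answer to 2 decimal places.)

51.79 tokens

Player j's private return per contributed unit is 4.1 × (j's share). Contributing is weakly dominant for j when that share is at least 1/4.1 = 0.2439, and contributing 0 is dominant otherwise.
The shares above 0.2439 belong to B and G, contributing 39 each; the remaining 5 contribute 0. Total contributed: 78.
D keeps 39 and receives 4.1 × 78 × 1/25 = 12.79 from the group account, for a payoff of 51.79.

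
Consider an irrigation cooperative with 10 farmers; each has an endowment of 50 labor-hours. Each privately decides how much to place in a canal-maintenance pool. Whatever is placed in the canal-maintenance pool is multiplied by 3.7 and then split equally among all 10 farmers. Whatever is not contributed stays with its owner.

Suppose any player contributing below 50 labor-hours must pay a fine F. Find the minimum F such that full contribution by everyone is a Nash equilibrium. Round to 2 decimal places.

31.50 labor-hours

Given the others contribute fully, the best deviation is to contribute 0 (any partial contribution still incurs the fine and gives up units whose private return 0.3700 is below 1).
Deviating from 50 to 0 saves 50 labor-hours but forfeits the deviator's share of the drop in the canal-maintenance pool: 3.7/10 × 50 = 18.50.
So the deviation gain is 50 − 18.50 = 31.50, and the fine must be at least 31.50 labor-hours to wipe it out.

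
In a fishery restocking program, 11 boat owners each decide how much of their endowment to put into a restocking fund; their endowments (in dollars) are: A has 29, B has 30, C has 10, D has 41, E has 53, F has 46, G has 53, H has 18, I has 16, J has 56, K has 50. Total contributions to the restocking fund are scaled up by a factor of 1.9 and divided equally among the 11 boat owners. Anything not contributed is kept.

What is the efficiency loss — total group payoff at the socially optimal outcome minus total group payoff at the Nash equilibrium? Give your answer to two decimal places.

361.80 dollars

The private return per contributed unit is 1.9/11 = 0.1727 < 1 for every player regardless of endowment, so the Nash equilibrium is zero contribution and the group total is Σ E_j = 29 + 30 + 10 + 41 + 53 + 46 + 53 + 18 + 16 + 56 + 50 = 402.
Each contributed unit returns 1.900 to the group, so the social optimum is full contribution by everyone: group total = 1.900 × 402 = 763.80.
Efficiency loss = (1.900 − 1) × 402 = 361.80.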